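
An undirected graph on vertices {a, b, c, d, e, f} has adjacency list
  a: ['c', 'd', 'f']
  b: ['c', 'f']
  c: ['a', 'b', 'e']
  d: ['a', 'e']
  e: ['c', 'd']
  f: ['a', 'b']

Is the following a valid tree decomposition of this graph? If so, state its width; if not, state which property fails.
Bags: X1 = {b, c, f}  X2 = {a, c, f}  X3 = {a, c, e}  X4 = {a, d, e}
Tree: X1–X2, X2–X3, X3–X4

Yes; width 2.

Vertex coverage: the bags together contain {a, b, c, d, e, f}, the full vertex set. Edge coverage: each edge of G has both endpoints in at least one bag. Running intersection: for every vertex, the bags containing it form a connected subtree. All three properties hold, so this is a valid tree decomposition of width max|bag| − 1 = 2, and hence tw(G) ≤ 2.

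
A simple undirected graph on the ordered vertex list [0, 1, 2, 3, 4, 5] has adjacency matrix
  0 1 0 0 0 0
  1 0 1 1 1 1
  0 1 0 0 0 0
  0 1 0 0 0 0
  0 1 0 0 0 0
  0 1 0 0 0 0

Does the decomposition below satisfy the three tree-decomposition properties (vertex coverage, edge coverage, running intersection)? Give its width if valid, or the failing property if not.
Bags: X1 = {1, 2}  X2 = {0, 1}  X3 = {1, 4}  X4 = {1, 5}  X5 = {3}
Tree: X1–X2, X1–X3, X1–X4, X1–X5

No — edge (1,3) lies in no bag.

A tree decomposition must satisfy three properties: every vertex lies in some bag; for every edge, both endpoints lie together in some bag; and for every vertex, the bags containing it form a connected subtree. Here edge (1,3) lies in no bag, so the decomposition is invalid.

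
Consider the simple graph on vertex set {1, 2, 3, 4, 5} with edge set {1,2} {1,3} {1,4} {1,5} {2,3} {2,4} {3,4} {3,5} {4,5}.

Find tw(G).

A width-3 tree decomposition is:
Bags: B1 = {1, 2, 3, 4}  B2 = {1, 3, 4, 5}
Tree: B1–B2
The largest bag has 4 vertices, giving width 3; this decomposition certifies tw(G) ≤ 3. For the lower bound, the 4 vertices {1, 2, 3, 4} are pairwise adjacent, and any tree decomposition puts a clique entirely inside one bag — forcing width ≥ 3. Combining the bounds, tw(G) = 3.

3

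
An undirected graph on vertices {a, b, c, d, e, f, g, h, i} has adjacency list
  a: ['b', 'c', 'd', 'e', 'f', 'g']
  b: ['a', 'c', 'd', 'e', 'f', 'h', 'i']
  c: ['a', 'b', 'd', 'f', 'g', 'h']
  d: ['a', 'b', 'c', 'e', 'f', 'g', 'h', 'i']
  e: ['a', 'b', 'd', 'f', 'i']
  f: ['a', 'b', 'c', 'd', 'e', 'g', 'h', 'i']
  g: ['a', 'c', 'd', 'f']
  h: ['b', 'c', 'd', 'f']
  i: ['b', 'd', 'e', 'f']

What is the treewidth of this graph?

A width-4 tree decomposition is:
Bags: B1 = {b, d, e, f, i}  B2 = {a, b, d, e, f}  B3 = {a, b, c, d, f}  B4 = {a, c, d, f, g}  B5 = {b, c, d, f, h}
Tree: B1–B2, B2–B3, B3–B4, B3–B5
Each bag holds 5 vertices, so the decomposition has width 4, which upper-bounds the treewidth. On the other hand G contains the 5-clique {a, c, d, f, g}. A clique must lie in a single bag of any decomposition, so no decomposition can have width below 4. The upper and lower bounds meet at 4, so that is the treewidth.

4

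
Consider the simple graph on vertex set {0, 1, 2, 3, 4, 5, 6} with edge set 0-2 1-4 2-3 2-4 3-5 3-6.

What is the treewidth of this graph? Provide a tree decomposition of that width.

The largest bag has 2 vertices, giving width 1; this decomposition certifies tw(G) ≤ 1. Any graph with an edge has treewidth ≥ 1, and G has the edge 4–2. Hence tw(G) = 1 exactly.

Treewidth 1.
Bags: B1 = {2, 4}  B2 = {2, 3}  B3 = {1, 4}  B4 = {0, 2}  B5 = {3, 6}  B6 = {3, 5}
Tree: B1–B2, B1–B3, B2–B4, B2–B5, B5–B6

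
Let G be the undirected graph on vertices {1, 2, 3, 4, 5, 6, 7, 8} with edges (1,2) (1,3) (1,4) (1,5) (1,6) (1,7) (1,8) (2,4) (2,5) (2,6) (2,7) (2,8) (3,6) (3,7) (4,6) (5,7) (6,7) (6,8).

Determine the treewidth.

3

A width-3 tree decomposition is:
Bags: B1 = {1, 2, 6, 7}  B2 = {1, 2, 6, 8}  B3 = {1, 2, 5, 7}  B4 = {1, 3, 6, 7}  B5 = {1, 2, 4, 6}
Tree: B1–B2, B1–B3, B1–B4, B2–B5
Each bag holds 4 vertices, so the decomposition has width 3, which upper-bounds the treewidth. On the other hand G contains the 4-clique {1, 2, 5, 7}. A clique must lie in a single bag of any decomposition, so no decomposition can have width below 3. Combining the bounds, tw(G) = 3.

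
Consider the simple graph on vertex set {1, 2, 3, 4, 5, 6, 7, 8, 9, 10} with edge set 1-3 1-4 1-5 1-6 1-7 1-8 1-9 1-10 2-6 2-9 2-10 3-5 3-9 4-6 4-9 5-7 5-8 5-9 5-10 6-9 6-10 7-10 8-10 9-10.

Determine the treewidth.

3

A width-3 tree decomposition is:
Bags: B1 = {1, 3, 5, 9}  B2 = {1, 5, 9, 10}  B3 = {1, 6, 9, 10}  B4 = {1, 5, 8, 10}  B5 = {1, 5, 7, 10}  B6 = {2, 6, 9, 10}  B7 = {1, 4, 6, 9}
Tree: B1–B2, B2–B3, B2–B4, B4–B5, B3–B6, B3–B7
The largest bag has 4 vertices, giving width 3; this decomposition certifies tw(G) ≤ 3. For the lower bound, the 4 vertices {1, 4, 6, 9} are pairwise adjacent, and any tree decomposition puts a clique entirely inside one bag — forcing width ≥ 3. Hence tw(G) = 3 exactly.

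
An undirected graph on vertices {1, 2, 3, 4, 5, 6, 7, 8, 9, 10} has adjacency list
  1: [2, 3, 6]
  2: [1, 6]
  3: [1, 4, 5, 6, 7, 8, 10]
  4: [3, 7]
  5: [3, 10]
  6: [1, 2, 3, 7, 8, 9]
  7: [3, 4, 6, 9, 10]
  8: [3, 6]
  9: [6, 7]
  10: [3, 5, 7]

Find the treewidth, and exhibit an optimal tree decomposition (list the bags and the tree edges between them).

The largest bag has 3 vertices, giving width 2; this decomposition certifies tw(G) ≤ 2. For the lower bound, the 3 vertices {6, 7, 9} are pairwise adjacent, and any tree decomposition puts a clique entirely inside one bag — forcing width ≥ 2. The upper and lower bounds meet at 2, so that is the treewidth.

Treewidth 2.
Bags: B1 = {3, 6, 7}  B2 = {3, 4, 7}  B3 = {3, 6, 8}  B4 = {6, 7, 9}  B5 = {3, 7, 10}  B6 = {1, 3, 6}  B7 = {3, 5, 10}  B8 = {1, 2, 6}
Tree: B1–B2, B1–B3, B1–B4, B1–B5, B1–B6, B5–B7, B6–B8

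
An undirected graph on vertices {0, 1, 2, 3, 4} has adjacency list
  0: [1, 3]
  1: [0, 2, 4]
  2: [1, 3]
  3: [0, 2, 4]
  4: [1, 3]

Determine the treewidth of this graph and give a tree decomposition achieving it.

Each bag holds 3 vertices, so the decomposition has width 2, which upper-bounds the treewidth. The edges 2–3–4–1–2 form a cycle, so G is not a tree and its treewidth is at least 2. Hence tw(G) = 2 exactly.

Treewidth 2.
One optimal decomposition is:
Bags: B1 = {1, 2, 3}  B2 = {1, 3, 4}  B3 = {0, 1, 3}
Tree: B1–B2, B2–B3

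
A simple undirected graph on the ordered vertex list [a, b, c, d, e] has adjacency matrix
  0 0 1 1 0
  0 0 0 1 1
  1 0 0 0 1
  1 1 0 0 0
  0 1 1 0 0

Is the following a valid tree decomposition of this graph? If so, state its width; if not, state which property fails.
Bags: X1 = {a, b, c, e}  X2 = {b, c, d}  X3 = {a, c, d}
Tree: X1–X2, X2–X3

A tree decomposition must satisfy three properties: every vertex lies in some bag; for every edge, both endpoints lie together in some bag; and for every vertex, the bags containing it form a connected subtree. Here bags containing vertex a are not connected in the tree, so the decomposition is invalid.

No — bags containing vertex a are not connected in the tree.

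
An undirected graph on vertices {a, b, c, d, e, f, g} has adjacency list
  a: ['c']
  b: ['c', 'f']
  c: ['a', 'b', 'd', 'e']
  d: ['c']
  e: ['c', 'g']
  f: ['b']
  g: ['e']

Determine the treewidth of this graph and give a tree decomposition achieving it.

Every bag has size at most 2, so the width is 2 − 1 = 1 and tw(G) ≤ 1. Since G has at least one edge (e.g. c–d), it is not an edgeless graph, so tw(G) ≥ 1. Combining the bounds, tw(G) = 1.

Treewidth 1.
One optimal decomposition is:
Bags: B1 = {c, d}  B2 = {c, e}  B3 = {e, g}  B4 = {b, c}  B5 = {a, c}  B6 = {b, f}
Tree: B1–B2, B2–B3, B2–B4, B2–B5, B4–B6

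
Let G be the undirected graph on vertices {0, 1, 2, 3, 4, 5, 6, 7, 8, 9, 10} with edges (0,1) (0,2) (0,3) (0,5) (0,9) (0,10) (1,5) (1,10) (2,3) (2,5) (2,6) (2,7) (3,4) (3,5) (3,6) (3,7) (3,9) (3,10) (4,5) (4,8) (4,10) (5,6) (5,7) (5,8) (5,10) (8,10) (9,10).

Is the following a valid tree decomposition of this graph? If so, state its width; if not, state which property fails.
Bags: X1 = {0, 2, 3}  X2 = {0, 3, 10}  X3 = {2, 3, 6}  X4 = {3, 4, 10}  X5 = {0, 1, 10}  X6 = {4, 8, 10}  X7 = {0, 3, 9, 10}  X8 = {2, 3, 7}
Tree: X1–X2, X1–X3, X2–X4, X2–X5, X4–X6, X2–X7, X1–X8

No — vertex 5 appears in no bag.

A tree decomposition must satisfy three properties: every vertex lies in some bag; for every edge, both endpoints lie together in some bag; and for every vertex, the bags containing it form a connected subtree. Here vertex 5 appears in no bag, so the decomposition is invalid.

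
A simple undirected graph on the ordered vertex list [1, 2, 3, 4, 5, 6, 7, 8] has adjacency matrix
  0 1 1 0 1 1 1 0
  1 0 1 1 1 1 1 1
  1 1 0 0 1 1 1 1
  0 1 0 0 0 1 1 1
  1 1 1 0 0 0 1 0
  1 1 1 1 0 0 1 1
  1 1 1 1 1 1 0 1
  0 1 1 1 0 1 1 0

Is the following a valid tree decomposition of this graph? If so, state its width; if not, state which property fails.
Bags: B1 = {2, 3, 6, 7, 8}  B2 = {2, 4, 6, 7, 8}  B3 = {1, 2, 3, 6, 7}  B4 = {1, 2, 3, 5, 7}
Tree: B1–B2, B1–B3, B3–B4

Vertex coverage: the bags together contain {1, 2, 3, 4, 5, 6, 7, 8}, the full vertex set. Edge coverage: each edge of G has both endpoints in at least one bag. Running intersection: for every vertex, the bags containing it form a connected subtree. All three properties hold, so this is a valid tree decomposition of width max|bag| − 1 = 4, and hence tw(G) ≤ 4.

Yes; width 4.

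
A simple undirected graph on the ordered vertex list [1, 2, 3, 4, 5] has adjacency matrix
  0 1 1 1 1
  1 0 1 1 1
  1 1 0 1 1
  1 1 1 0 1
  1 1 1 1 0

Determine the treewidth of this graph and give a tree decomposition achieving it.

Treewidth 4.
One optimal decomposition is:
Bags: B1 = {1, 2, 3, 4, 5}
Tree: (single bag)

With just one bag of size 5, the width is 5 − 1 = 4, so tw(G) ≤ 4. For the lower bound, the 5 vertices {1, 2, 3, 4, 5} are pairwise adjacent, and any tree decomposition puts a clique entirely inside one bag — forcing width ≥ 4. The upper and lower bounds meet at 4, so that is the treewidth.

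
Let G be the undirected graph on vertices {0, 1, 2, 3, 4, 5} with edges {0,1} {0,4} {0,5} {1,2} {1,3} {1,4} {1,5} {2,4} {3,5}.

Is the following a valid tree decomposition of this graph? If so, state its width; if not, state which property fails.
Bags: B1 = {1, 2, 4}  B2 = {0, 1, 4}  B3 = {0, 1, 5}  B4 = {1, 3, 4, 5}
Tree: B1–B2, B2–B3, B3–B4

No — bags containing vertex 4 are not connected in the tree.

A tree decomposition must satisfy three properties: every vertex lies in some bag; for every edge, both endpoints lie together in some bag; and for every vertex, the bags containing it form a connected subtree. Here bags containing vertex 4 are not connected in the tree, so the decomposition is invalid.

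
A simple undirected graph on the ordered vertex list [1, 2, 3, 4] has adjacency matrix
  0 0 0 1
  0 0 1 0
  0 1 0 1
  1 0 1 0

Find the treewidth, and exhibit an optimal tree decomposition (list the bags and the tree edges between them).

Every bag has size at most 2, so the width is 2 − 1 = 1 and tw(G) ≤ 1. Any graph with an edge has treewidth ≥ 1, and G has the edge 4–3. Therefore the treewidth is 1.

Treewidth 1.
One such decomposition:
Bags: B1 = {3, 4}  B2 = {1, 4}  B3 = {2, 3}
Tree: B1–B2, B1–B3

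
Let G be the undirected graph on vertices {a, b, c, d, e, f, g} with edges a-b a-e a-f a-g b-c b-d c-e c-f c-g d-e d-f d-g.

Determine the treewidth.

A width-3 tree decomposition is:
Bags: B1 = {a, b, c, d}  B2 = {a, c, d, e}  B3 = {a, c, d, g}  B4 = {a, c, d, f}
Tree: B1–B2, B2–B3, B3–B4
The largest bag has 4 vertices, giving width 3; this decomposition certifies tw(G) ≤ 3. For the lower bound: the 4 vertex sets {a,b}, {d,e}, {c}, {g} are disjoint, each induces a connected subgraph, and every pair is joined by at least one edge of G. Contracting each set to a single vertex therefore yields K_{4} as a minor, and since treewidth is minor-monotone, tw(G) ≥ tw(K_{4}) = 3. Hence tw(G) = 3 exactly.

3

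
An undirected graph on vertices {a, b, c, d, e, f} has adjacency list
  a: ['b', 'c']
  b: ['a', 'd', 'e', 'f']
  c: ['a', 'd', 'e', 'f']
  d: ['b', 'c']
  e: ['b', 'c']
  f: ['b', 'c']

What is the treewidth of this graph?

2

A width-2 tree decomposition is:
Bags: B1 = {a, b, c}  B2 = {b, c, e}  B3 = {b, c, f}  B4 = {b, c, d}
Tree: B1–B2, B2–B3, B3–B4
The largest bag has 3 vertices, giving width 2; this decomposition certifies tw(G) ≤ 2. Since b–a–c–e–b is a cycle in G, G is not acyclic. Forests are exactly the graphs of treewidth ≤ 1, so tw(G) ≥ 2. Combining the bounds, tw(G) = 2.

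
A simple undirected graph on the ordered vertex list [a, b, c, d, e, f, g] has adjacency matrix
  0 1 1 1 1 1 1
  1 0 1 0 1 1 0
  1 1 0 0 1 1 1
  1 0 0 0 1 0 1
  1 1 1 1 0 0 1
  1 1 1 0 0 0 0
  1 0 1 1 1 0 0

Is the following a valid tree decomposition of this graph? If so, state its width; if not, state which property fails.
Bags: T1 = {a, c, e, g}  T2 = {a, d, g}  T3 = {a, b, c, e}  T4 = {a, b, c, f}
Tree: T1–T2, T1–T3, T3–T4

A tree decomposition must satisfy three properties: every vertex lies in some bag; for every edge, both endpoints lie together in some bag; and for every vertex, the bags containing it form a connected subtree. Here edge (e,d) lies in no bag, so the decomposition is invalid.

No — edge (e,d) lies in no bag.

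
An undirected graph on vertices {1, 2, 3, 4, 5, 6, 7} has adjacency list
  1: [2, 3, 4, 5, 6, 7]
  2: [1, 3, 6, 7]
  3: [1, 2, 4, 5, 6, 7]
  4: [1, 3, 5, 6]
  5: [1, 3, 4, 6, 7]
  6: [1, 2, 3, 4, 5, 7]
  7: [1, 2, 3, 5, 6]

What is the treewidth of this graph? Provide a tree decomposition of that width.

Every bag has size at most 5, so the width is 5 − 1 = 4 and tw(G) ≤ 4. On the other hand G contains the 5-clique {1, 2, 3, 6, 7}. A clique must lie in a single bag of any decomposition, so no decomposition can have width below 4. Therefore the treewidth is 4.

Treewidth 4.
One such decomposition:
Bags: B1 = {1, 2, 3, 6, 7}  B2 = {1, 3, 5, 6, 7}  B3 = {1, 3, 4, 5, 6}
Tree: B1–B2, B2–B3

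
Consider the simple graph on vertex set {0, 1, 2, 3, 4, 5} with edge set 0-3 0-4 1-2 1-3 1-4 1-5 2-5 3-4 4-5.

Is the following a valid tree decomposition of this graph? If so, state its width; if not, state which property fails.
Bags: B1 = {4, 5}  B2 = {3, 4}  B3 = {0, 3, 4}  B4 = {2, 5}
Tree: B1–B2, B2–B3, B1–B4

No — vertex 1 appears in no bag.

A tree decomposition must satisfy three properties: every vertex lies in some bag; for every edge, both endpoints lie together in some bag; and for every vertex, the bags containing it form a connected subtree. Here vertex 1 appears in no bag, so the decomposition is invalid.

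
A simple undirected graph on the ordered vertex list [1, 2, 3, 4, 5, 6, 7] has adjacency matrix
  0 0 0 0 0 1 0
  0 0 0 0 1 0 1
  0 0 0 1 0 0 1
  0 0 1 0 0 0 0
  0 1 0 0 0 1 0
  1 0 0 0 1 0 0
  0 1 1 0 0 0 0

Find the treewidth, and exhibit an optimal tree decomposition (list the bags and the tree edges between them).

Treewidth 1.
One optimal decomposition is:
Bags: B1 = {1, 6}  B2 = {5, 6}  B3 = {2, 5}  B4 = {2, 7}  B5 = {3, 7}  B6 = {3, 4}
Tree: B1–B2, B2–B3, B3–B4, B4–B5, B5–B6

Each bag holds 2 vertices, so the decomposition has width 1, which upper-bounds the treewidth. Since G has at least one edge (e.g. 1–6), it is not an edgeless graph, so tw(G) ≥ 1. The upper and lower bounds meet at 1, so that is the treewidth.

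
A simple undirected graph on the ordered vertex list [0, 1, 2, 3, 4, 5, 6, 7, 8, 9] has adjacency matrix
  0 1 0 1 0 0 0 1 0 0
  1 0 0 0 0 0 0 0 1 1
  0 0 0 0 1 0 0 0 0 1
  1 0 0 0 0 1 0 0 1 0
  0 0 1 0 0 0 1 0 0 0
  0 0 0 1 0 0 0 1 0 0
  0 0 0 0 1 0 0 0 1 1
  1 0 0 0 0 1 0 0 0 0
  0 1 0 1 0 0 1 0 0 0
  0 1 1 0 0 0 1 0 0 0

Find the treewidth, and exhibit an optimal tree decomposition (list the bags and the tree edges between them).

Each bag holds 3 vertices, so the decomposition has width 2, which upper-bounds the treewidth. The edges 4–2–9–6–4 form a cycle, so G is not a tree and its treewidth is at least 2. Hence tw(G) = 2 exactly.

Treewidth 2.
One such decomposition:
Bags: B1 = {2, 4, 6}  B2 = {2, 6, 9}  B3 = {6, 8, 9}  B4 = {1, 8, 9}  B5 = {1, 3, 8}  B6 = {0, 1, 3}  B7 = {0, 3, 5}  B8 = {0, 5, 7}
Tree: B1–B2, B2–B3, B3–B4, B4–B5, B5–B6, B6–B7, B7–B8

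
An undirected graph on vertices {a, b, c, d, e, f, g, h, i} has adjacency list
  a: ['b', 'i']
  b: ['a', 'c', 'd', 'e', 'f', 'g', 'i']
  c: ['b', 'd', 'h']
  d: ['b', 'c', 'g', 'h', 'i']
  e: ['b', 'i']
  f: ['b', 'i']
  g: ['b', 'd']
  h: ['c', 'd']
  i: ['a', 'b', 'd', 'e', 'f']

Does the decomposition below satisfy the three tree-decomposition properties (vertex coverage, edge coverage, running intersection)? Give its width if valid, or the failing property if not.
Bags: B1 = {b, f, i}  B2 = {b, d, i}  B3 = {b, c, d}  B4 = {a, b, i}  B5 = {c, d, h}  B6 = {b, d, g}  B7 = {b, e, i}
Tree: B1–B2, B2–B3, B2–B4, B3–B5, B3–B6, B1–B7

Yes; width 2.

Every vertex of G appears in some bag (union = {a, b, c, d, e, f, g, h, i}); every edge is covered by a bag; and for each vertex v the set of bags containing v is connected in the bag tree. The decomposition is therefore valid. The largest bag has 3 vertices, so the width is 2.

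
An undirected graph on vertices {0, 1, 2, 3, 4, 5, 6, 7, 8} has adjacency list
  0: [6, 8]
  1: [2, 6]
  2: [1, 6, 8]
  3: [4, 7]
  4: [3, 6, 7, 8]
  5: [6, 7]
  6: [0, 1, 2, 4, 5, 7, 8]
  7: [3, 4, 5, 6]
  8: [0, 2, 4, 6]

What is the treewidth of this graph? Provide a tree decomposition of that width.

Every bag has size at most 3, so the width is 3 − 1 = 2 and tw(G) ≤ 2. Conversely, {3, 4, 7} is a clique of size 3, and the vertices of any clique must share a bag in every tree decomposition; so some bag has ≥ 3 vertices and tw(G) ≥ 2. Therefore the treewidth is 2.

Treewidth 2.
One optimal decomposition is:
Bags: B1 = {4, 6, 8}  B2 = {4, 6, 7}  B3 = {3, 4, 7}  B4 = {5, 6, 7}  B5 = {2, 6, 8}  B6 = {0, 6, 8}  B7 = {1, 2, 6}
Tree: B1–B2, B2–B3, B2–B4, B1–B5, B5–B6, B5–B7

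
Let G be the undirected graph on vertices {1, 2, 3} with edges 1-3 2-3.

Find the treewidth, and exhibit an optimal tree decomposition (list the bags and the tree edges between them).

The largest bag has 2 vertices, giving width 1; this decomposition certifies tw(G) ≤ 1. Any graph with an edge has treewidth ≥ 1, and G has the edge 3–2. Hence tw(G) = 1 exactly.

Treewidth 1.
Bags: B1 = {2, 3}  B2 = {1, 3}
Tree: B1–B2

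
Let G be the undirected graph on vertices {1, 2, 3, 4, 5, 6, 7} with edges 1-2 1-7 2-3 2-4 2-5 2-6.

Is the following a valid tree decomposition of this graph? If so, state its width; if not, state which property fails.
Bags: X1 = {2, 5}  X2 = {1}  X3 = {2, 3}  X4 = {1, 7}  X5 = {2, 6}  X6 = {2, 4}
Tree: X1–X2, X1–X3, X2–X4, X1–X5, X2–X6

No — edge (2,1) lies in no bag.

A tree decomposition must satisfy three properties: every vertex lies in some bag; for every edge, both endpoints lie together in some bag; and for every vertex, the bags containing it form a connected subtree. Here edge (2,1) lies in no bag, so the decomposition is invalid.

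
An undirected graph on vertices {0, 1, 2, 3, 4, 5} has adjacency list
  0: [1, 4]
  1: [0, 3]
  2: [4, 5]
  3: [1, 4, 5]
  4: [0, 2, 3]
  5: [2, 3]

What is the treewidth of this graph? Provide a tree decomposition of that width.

Every bag has size at most 3, so the width is 3 − 1 = 2 and tw(G) ≤ 2. Since 0–1–3–4–0 is a cycle in G, G is not acyclic. Forests are exactly the graphs of treewidth ≤ 1, so tw(G) ≥ 2. Therefore the treewidth is 2.

Treewidth 2.
One such decomposition:
Bags: B1 = {0, 1, 4}  B2 = {1, 3, 4}  B3 = {2, 3, 4}  B4 = {2, 3, 5}
Tree: B1–B2, B2–B3, B3–B4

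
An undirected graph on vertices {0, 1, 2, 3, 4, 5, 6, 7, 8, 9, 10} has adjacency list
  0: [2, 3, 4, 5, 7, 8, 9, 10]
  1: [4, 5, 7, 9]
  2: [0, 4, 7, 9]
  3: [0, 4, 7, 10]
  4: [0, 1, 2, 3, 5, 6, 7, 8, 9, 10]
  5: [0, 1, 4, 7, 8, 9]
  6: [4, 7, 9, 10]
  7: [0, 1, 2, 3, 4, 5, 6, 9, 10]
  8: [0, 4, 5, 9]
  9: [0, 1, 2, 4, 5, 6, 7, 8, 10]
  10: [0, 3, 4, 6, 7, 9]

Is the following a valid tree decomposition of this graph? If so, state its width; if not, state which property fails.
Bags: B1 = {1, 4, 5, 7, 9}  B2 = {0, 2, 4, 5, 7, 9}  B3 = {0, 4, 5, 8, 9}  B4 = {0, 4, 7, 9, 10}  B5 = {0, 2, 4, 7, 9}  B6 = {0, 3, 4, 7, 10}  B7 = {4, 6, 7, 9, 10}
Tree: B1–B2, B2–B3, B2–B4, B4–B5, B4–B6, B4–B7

No — bags containing vertex 2 are not connected in the tree.

A tree decomposition must satisfy three properties: every vertex lies in some bag; for every edge, both endpoints lie together in some bag; and for every vertex, the bags containing it form a connected subtree. Here bags containing vertex 2 are not connected in the tree, so the decomposition is invalid.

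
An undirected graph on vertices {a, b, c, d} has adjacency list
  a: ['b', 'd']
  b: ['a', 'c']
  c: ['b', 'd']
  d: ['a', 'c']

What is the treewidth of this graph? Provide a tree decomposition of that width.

Treewidth 2.
One such decomposition:
Bags: B1 = {a, b, c}  B2 = {a, c, d}
Tree: B1–B2

Each bag holds 3 vertices, so the decomposition has width 2, which upper-bounds the treewidth. For the lower bound, G contains the cycle a–b–c–d–a, so G is not a forest; only forests have treewidth ≤ 1, hence tw(G) ≥ 2. The upper and lower bounds meet at 2, so that is the treewidth.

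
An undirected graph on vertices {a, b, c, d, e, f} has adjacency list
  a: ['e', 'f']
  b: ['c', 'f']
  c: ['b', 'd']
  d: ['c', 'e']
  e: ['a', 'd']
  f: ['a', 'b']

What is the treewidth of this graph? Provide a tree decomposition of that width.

Treewidth 2.
One optimal decomposition is:
Bags: B1 = {b, c, d}  B2 = {b, d, f}  B3 = {a, d, f}  B4 = {a, d, e}
Tree: B1–B2, B2–B3, B3–B4

Each bag holds 3 vertices, so the decomposition has width 2, which upper-bounds the treewidth. The edges d–c–b–f–a–e–d form a cycle, so G is not a tree and its treewidth is at least 2. Hence tw(G) = 2 exactly.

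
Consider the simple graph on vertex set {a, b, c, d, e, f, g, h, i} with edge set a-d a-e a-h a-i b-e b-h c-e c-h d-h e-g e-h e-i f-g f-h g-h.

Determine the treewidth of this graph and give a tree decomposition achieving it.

Every bag has size at most 3, so the width is 3 − 1 = 2 and tw(G) ≤ 2. Conversely, {a, d, h} is a clique of size 3, and the vertices of any clique must share a bag in every tree decomposition; so some bag has ≥ 3 vertices and tw(G) ≥ 2. Combining the bounds, tw(G) = 2.

Treewidth 2.
Bags: B1 = {b, e, h}  B2 = {a, e, h}  B3 = {e, g, h}  B4 = {c, e, h}  B5 = {a, e, i}  B6 = {a, d, h}  B7 = {f, g, h}
Tree: B1–B2, B2–B3, B1–B4, B2–B5, B2–B6, B3–B7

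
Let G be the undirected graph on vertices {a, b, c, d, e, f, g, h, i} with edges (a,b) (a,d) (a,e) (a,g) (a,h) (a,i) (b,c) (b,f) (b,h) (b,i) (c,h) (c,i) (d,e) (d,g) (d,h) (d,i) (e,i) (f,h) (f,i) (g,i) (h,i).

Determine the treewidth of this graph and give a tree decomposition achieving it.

Treewidth 3.
One optimal decomposition is:
Bags: B1 = {a, b, h, i}  B2 = {a, d, h, i}  B3 = {a, d, e, i}  B4 = {b, c, h, i}  B5 = {b, f, h, i}  B6 = {a, d, g, i}
Tree: B1–B2, B2–B3, B1–B4, B1–B5, B2–B6

Each bag holds 4 vertices, so the decomposition has width 3, which upper-bounds the treewidth. For the lower bound, the 4 vertices {a, d, g, i} are pairwise adjacent, and any tree decomposition puts a clique entirely inside one bag — forcing width ≥ 3. Therefore the treewidth is 3.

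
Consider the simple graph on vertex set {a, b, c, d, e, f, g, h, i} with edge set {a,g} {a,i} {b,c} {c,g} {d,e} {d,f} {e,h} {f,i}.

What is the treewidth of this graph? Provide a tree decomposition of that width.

Treewidth 1.
Bags: B1 = {b, c}  B2 = {c, g}  B3 = {a, g}  B4 = {a, i}  B5 = {f, i}  B6 = {d, f}  B7 = {d, e}  B8 = {e, h}
Tree: B1–B2, B2–B3, B3–B4, B4–B5, B5–B6, B6–B7, B7–B8

Every bag has size at most 2, so the width is 2 − 1 = 1 and tw(G) ≤ 1. Since G has at least one edge (e.g. b–c), it is not an edgeless graph, so tw(G) ≥ 1. Hence tw(G) = 1 exactly.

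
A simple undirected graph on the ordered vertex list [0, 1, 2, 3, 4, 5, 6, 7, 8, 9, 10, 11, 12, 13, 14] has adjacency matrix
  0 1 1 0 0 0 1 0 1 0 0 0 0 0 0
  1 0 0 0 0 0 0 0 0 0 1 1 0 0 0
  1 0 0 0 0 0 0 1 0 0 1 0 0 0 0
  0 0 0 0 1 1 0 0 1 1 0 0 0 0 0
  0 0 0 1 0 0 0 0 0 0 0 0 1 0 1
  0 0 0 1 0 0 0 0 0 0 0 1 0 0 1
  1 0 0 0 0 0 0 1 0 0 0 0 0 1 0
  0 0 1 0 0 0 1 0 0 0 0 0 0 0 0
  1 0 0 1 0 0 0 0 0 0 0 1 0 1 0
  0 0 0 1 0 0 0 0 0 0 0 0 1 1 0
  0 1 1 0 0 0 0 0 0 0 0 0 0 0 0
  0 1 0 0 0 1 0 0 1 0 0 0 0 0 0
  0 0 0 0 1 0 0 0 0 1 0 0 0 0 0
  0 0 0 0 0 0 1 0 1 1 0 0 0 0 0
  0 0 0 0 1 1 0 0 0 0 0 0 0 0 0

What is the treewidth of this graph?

A width-3 tree decomposition is:
Bags: B1 = {4, 9, 12, 14}  B2 = {3, 4, 9, 14}  B3 = {3, 5, 9, 14}  B4 = {3, 5, 9, 13}  B5 = {3, 5, 8, 13}  B6 = {5, 8, 11, 13}  B7 = {6, 8, 11, 13}  B8 = {0, 6, 8, 11}  B9 = {0, 1, 6, 11}  B10 = {0, 1, 6, 7}  B11 = {0, 1, 2, 7}  B12 = {1, 2, 7, 10}
Tree: B1–B2, B2–B3, B3–B4, B4–B5, B5–B6, B6–B7, B7–B8, B8–B9, B9–B10, B10–B11, B11–B12
The largest bag has 4 vertices, giving width 3; this decomposition certifies tw(G) ≤ 3. For the lower bound: the 4 vertex sets {4,12,14}, {9}, {3}, {5,8,11,13} are disjoint, each induces a connected subgraph, and every pair is joined by at least one edge of G. Contracting each set to a single vertex therefore yields K_{4} as a minor, and since treewidth is minor-monotone, tw(G) ≥ tw(K_{4}) = 3. Hence tw(G) = 3 exactly.

3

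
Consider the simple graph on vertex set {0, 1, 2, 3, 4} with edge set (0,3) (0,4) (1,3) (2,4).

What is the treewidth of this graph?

1

A width-1 tree decomposition is:
Bags: B1 = {0, 3}  B2 = {0, 4}  B3 = {2, 4}  B4 = {1, 3}
Tree: B1–B2, B2–B3, B1–B4
Every bag has size at most 2, so the width is 2 − 1 = 1 and tw(G) ≤ 1. G has an edge, so its treewidth is at least 1. Combining the bounds, tw(G) = 1.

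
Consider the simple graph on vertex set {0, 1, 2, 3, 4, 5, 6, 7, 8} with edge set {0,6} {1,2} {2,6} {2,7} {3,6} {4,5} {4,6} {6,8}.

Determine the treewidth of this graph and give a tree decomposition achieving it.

The largest bag has 2 vertices, giving width 1; this decomposition certifies tw(G) ≤ 1. Any graph with an edge has treewidth ≥ 1, and G has the edge 2–6. The upper and lower bounds meet at 1, so that is the treewidth.

Treewidth 1.
Bags: B1 = {2, 6}  B2 = {3, 6}  B3 = {4, 6}  B4 = {6, 8}  B5 = {0, 6}  B6 = {2, 7}  B7 = {4, 5}  B8 = {1, 2}
Tree: B1–B2, B1–B3, B1–B4, B2–B5, B1–B6, B3–B7, B6–B8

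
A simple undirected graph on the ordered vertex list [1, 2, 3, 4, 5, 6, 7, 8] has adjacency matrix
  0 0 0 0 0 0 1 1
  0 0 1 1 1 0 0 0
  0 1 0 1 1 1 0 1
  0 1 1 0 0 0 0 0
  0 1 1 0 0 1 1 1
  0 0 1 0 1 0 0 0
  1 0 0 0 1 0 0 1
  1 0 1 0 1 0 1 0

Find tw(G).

A width-2 tree decomposition is:
Bags: B1 = {2, 3, 5}  B2 = {3, 5, 8}  B3 = {5, 7, 8}  B4 = {3, 5, 6}  B5 = {2, 3, 4}  B6 = {1, 7, 8}
Tree: B1–B2, B2–B3, B1–B4, B1–B5, B3–B6
Every bag has size at most 3, so the width is 3 − 1 = 2 and tw(G) ≤ 2. On the other hand G contains the 3-clique {1, 7, 8}. A clique must lie in a single bag of any decomposition, so no decomposition can have width below 2. The upper and lower bounds meet at 2, so that is the treewidth.

2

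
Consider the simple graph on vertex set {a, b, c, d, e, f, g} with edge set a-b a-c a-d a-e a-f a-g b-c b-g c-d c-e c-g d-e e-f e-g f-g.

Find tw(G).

A width-3 tree decomposition is:
Bags: B1 = {a, e, f, g}  B2 = {a, c, e, g}  B3 = {a, b, c, g}  B4 = {a, c, d, e}
Tree: B1–B2, B2–B3, B2–B4
Each bag holds 4 vertices, so the decomposition has width 3, which upper-bounds the treewidth. For the lower bound, the 4 vertices {a, c, d, e} are pairwise adjacent, and any tree decomposition puts a clique entirely inside one bag — forcing width ≥ 3. Therefore the treewidth is 3.

3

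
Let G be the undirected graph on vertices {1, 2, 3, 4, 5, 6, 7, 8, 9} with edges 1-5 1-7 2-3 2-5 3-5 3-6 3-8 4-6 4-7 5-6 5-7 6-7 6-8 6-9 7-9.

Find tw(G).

A width-2 tree decomposition is:
Bags: B1 = {3, 5, 6}  B2 = {3, 6, 8}  B3 = {5, 6, 7}  B4 = {1, 5, 7}  B5 = {2, 3, 5}  B6 = {4, 6, 7}  B7 = {6, 7, 9}
Tree: B1–B2, B1–B3, B3–B4, B1–B5, B3–B6, B6–B7
Every bag has size at most 3, so the width is 3 − 1 = 2 and tw(G) ≤ 2. Conversely, {1, 5, 7} is a clique of size 3, and the vertices of any clique must share a bag in every tree decomposition; so some bag has ≥ 3 vertices and tw(G) ≥ 2. Combining the bounds, tw(G) = 2.

2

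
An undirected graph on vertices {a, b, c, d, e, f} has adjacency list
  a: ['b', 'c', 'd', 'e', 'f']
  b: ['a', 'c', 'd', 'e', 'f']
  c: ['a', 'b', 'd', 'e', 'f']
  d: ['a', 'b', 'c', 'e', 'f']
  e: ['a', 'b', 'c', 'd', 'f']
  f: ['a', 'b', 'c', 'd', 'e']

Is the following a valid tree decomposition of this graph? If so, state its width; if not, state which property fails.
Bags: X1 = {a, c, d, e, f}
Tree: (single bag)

A tree decomposition must satisfy three properties: every vertex lies in some bag; for every edge, both endpoints lie together in some bag; and for every vertex, the bags containing it form a connected subtree. Here vertex b appears in no bag, so the decomposition is invalid.

No — vertex b appears in no bag.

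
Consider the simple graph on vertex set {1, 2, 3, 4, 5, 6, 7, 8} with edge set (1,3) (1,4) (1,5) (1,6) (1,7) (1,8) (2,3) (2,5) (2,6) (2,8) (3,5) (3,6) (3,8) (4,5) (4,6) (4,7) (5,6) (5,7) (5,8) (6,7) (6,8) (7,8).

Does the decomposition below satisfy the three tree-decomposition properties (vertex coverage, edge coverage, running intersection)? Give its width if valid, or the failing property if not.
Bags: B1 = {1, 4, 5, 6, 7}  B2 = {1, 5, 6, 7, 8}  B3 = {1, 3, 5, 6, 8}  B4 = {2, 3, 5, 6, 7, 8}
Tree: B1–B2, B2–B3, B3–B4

No — bags containing vertex 7 are not connected in the tree.

A tree decomposition must satisfy three properties: every vertex lies in some bag; for every edge, both endpoints lie together in some bag; and for every vertex, the bags containing it form a connected subtree. Here bags containing vertex 7 are not connected in the tree, so the decomposition is invalid.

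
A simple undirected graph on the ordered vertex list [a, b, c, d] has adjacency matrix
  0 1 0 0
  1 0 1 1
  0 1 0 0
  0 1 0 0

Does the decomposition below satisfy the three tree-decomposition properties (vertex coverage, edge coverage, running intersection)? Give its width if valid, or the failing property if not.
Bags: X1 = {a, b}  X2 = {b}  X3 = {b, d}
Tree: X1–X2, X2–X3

No — vertex c appears in no bag.

A tree decomposition must satisfy three properties: every vertex lies in some bag; for every edge, both endpoints lie together in some bag; and for every vertex, the bags containing it form a connected subtree. Here vertex c appears in no bag, so the decomposition is invalid.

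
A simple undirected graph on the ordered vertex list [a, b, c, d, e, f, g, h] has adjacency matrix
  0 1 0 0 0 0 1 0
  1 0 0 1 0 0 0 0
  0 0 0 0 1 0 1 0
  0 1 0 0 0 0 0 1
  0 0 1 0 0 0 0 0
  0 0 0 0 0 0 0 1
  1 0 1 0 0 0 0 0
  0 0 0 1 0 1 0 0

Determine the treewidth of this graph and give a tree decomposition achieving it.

Each bag holds 2 vertices, so the decomposition has width 1, which upper-bounds the treewidth. Any graph with an edge has treewidth ≥ 1, and G has the edge e–c. Hence tw(G) = 1 exactly.

Treewidth 1.
One optimal decomposition is:
Bags: B1 = {c, e}  B2 = {c, g}  B3 = {a, g}  B4 = {a, b}  B5 = {b, d}  B6 = {d, h}  B7 = {f, h}
Tree: B1–B2, B2–B3, B3–B4, B4–B5, B5–B6, B6–B7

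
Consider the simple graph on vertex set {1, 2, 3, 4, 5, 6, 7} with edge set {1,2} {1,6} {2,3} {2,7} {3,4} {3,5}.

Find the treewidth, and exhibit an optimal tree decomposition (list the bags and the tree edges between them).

Each bag holds 2 vertices, so the decomposition has width 1, which upper-bounds the treewidth. G has an edge, so its treewidth is at least 1. Combining the bounds, tw(G) = 1.

Treewidth 1.
One optimal decomposition is:
Bags: B1 = {2, 3}  B2 = {2, 7}  B3 = {1, 2}  B4 = {1, 6}  B5 = {3, 5}  B6 = {3, 4}
Tree: B1–B2, B2–B3, B3–B4, B1–B5, B1–B6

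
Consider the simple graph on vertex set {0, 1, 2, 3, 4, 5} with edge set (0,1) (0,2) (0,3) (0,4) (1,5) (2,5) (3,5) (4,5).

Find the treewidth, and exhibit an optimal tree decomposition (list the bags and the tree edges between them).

The largest bag has 3 vertices, giving width 2; this decomposition certifies tw(G) ≤ 2. The edges 4–0–1–5–4 form a cycle, so G is not a tree and its treewidth is at least 2. The upper and lower bounds meet at 2, so that is the treewidth.

Treewidth 2.
One such decomposition:
Bags: B1 = {0, 4, 5}  B2 = {0, 1, 5}  B3 = {0, 3, 5}  B4 = {0, 2, 5}
Tree: B1–B2, B2–B3, B3–B4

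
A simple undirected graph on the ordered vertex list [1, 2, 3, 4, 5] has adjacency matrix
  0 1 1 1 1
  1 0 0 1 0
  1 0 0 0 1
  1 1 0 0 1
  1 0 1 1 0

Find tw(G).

A width-2 tree decomposition is:
Bags: B1 = {1, 4, 5}  B2 = {1, 3, 5}  B3 = {1, 2, 4}
Tree: B1–B2, B1–B3
The largest bag has 3 vertices, giving width 2; this decomposition certifies tw(G) ≤ 2. On the other hand G contains the 3-clique {1, 3, 5}. A clique must lie in a single bag of any decomposition, so no decomposition can have width below 2. Hence tw(G) = 2 exactly.

2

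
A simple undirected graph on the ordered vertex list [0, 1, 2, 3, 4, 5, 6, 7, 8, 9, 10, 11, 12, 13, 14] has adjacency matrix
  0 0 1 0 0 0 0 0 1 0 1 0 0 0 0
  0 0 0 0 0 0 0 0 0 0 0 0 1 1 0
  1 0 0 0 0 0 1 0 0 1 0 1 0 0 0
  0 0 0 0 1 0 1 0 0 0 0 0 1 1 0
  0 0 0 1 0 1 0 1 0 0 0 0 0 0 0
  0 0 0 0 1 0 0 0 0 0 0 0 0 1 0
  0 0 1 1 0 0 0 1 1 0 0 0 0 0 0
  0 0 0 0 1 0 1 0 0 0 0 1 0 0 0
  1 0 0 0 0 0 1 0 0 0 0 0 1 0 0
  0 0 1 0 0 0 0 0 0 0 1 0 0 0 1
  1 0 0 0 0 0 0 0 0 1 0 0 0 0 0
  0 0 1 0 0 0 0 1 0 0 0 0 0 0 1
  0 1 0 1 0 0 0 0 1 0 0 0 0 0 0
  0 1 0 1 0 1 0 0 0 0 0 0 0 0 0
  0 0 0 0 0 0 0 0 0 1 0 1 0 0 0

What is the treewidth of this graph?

3

A width-3 tree decomposition is:
Bags: B1 = {9, 10, 11, 14}  B2 = {2, 9, 10, 11}  B3 = {0, 2, 10, 11}  B4 = {0, 2, 7, 11}  B5 = {0, 2, 6, 7}  B6 = {0, 6, 7, 8}  B7 = {4, 6, 7, 8}  B8 = {3, 4, 6, 8}  B9 = {3, 4, 8, 12}  B10 = {3, 4, 5, 12}  B11 = {3, 5, 12, 13}  B12 = {1, 5, 12, 13}
Tree: B1–B2, B2–B3, B3–B4, B4–B5, B5–B6, B6–B7, B7–B8, B8–B9, B9–B10, B10–B11, B11–B12
The largest bag has 4 vertices, giving width 3; this decomposition certifies tw(G) ≤ 3. For the lower bound: the 4 vertex sets {9,10,14}, {11}, {2}, {0,6,7,8} are disjoint, each induces a connected subgraph, and every pair is joined by at least one edge of G. Contracting each set to a single vertex therefore yields K_{4} as a minor, and since treewidth is minor-monotone, tw(G) ≥ tw(K_{4}) = 3. Combining the bounds, tw(G) = 3.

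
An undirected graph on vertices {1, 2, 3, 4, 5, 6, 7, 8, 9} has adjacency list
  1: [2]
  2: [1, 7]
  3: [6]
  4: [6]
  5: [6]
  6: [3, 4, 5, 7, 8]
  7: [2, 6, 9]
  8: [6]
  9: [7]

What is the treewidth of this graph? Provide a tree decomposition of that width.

Treewidth 1.
Bags: B1 = {3, 6}  B2 = {5, 6}  B3 = {6, 7}  B4 = {2, 7}  B5 = {7, 9}  B6 = {6, 8}  B7 = {1, 2}  B8 = {4, 6}
Tree: B1–B2, B1–B3, B3–B4, B4–B5, B2–B6, B4–B7, B2–B8

Each bag holds 2 vertices, so the decomposition has width 1, which upper-bounds the treewidth. Any graph with an edge has treewidth ≥ 1, and G has the edge 3–6. Hence tw(G) = 1 exactly.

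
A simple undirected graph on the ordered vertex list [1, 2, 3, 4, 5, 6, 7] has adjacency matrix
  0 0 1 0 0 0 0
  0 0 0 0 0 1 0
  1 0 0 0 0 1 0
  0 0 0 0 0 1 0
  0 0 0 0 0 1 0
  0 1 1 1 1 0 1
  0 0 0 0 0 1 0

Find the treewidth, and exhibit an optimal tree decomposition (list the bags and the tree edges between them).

Every bag has size at most 2, so the width is 2 − 1 = 1 and tw(G) ≤ 1. Since G has at least one edge (e.g. 6–3), it is not an edgeless graph, so tw(G) ≥ 1. Combining the bounds, tw(G) = 1.

Treewidth 1.
One optimal decomposition is:
Bags: B1 = {3, 6}  B2 = {6, 7}  B3 = {1, 3}  B4 = {4, 6}  B5 = {5, 6}  B6 = {2, 6}
Tree: B1–B2, B1–B3, B1–B4, B2–B5, B4–B6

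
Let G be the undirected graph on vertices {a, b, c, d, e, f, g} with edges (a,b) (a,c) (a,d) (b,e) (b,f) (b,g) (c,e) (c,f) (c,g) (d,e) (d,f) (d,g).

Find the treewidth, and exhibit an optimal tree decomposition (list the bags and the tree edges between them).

The largest bag has 4 vertices, giving width 3; this decomposition certifies tw(G) ≤ 3. For the lower bound: the 4 vertex sets {c,g}, {d,f}, {b}, {e} are disjoint, each induces a connected subgraph, and every pair is joined by at least one edge of G. Contracting each set to a single vertex therefore yields K_{4} as a minor, and since treewidth is minor-monotone, tw(G) ≥ tw(K_{4}) = 3. The upper and lower bounds meet at 3, so that is the treewidth.

Treewidth 3.
One optimal decomposition is:
Bags: B1 = {b, c, d, g}  B2 = {b, c, d, f}  B3 = {b, c, d, e}  B4 = {a, b, c, d}
Tree: B1–B2, B2–B3, B3–B4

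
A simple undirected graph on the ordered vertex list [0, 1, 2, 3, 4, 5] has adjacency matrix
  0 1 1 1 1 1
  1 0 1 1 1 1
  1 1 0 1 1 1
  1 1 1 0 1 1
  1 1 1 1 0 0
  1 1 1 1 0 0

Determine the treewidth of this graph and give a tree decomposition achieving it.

Every bag has size at most 5, so the width is 5 − 1 = 4 and tw(G) ≤ 4. On the other hand G contains the 5-clique {0, 1, 2, 3, 4}. A clique must lie in a single bag of any decomposition, so no decomposition can have width below 4. Therefore the treewidth is 4.

Treewidth 4.
One optimal decomposition is:
Bags: B1 = {0, 1, 2, 3, 4}  B2 = {0, 1, 2, 3, 5}
Tree: B1–B2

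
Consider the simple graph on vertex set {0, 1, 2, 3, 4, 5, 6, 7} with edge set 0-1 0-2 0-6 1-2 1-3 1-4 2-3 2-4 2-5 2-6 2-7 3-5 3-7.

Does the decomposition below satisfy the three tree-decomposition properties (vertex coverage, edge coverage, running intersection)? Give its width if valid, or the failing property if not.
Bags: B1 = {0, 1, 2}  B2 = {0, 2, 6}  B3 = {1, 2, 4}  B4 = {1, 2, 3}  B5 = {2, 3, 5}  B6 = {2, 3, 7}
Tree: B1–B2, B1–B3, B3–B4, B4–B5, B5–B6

Vertex coverage: the bags together contain {0, 1, 2, 3, 4, 5, 6, 7}, the full vertex set. Edge coverage: each edge of G has both endpoints in at least one bag. Running intersection: for every vertex, the bags containing it form a connected subtree. All three properties hold, so this is a valid tree decomposition of width max|bag| − 1 = 2, and hence tw(G) ≤ 2.

Yes; width 2.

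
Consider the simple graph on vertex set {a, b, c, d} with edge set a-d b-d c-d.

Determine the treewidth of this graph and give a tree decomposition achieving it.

Treewidth 1.
One optimal decomposition is:
Bags: B1 = {a, d}  B2 = {b, d}  B3 = {c, d}
Tree: B1–B2, B2–B3

Each bag holds 2 vertices, so the decomposition has width 1, which upper-bounds the treewidth. Any graph with an edge has treewidth ≥ 1, and G has the edge d–a. Hence tw(G) = 1 exactly.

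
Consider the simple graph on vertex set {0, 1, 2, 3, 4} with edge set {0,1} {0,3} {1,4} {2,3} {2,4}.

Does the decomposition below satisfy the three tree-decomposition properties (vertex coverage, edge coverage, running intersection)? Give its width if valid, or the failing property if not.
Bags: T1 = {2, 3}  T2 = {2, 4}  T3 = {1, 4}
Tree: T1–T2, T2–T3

No — vertex 0 appears in no bag.

A tree decomposition must satisfy three properties: every vertex lies in some bag; for every edge, both endpoints lie together in some bag; and for every vertex, the bags containing it form a connected subtree. Here vertex 0 appears in no bag, so the decomposition is invalid.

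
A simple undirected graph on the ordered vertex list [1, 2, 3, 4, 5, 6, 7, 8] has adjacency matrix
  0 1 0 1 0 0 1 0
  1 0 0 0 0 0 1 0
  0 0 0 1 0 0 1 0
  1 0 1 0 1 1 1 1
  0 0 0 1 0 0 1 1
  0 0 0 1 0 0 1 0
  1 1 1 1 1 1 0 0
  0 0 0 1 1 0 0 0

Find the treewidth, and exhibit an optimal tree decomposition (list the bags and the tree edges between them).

The largest bag has 3 vertices, giving width 2; this decomposition certifies tw(G) ≤ 2. On the other hand G contains the 3-clique {1, 2, 7}. A clique must lie in a single bag of any decomposition, so no decomposition can have width below 2. Therefore the treewidth is 2.

Treewidth 2.
One optimal decomposition is:
Bags: B1 = {3, 4, 7}  B2 = {4, 5, 7}  B3 = {4, 5, 8}  B4 = {1, 4, 7}  B5 = {1, 2, 7}  B6 = {4, 6, 7}
Tree: B1–B2, B2–B3, B2–B4, B4–B5, B1–B6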